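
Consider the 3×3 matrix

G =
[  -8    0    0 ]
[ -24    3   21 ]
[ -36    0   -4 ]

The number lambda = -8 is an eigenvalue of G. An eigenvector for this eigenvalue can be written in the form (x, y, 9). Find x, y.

We need (G + 8I)v = 0.
G + 8I = [[0, 0, 0], [-24, 11, 21], [-36, 0, 4]].
Row 1: (0)·x + (0)·y + (0)·9 = 0
Row 2: (-24)·x + (11)·y + (21)·9 = 0
Row 3: (-36)·x + (0)·y + (4)·9 = 0
Solving gives x = 1, y = -15.
Check: G·(1, -15, 9) = (-8, 120, -72) = -8·(1, -15, 9).

1, -15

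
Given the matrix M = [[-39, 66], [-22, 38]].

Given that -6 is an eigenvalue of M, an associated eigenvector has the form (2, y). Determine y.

We need (M + 6I)v = 0.
M + 6I = [[-33, 66], [-22, 44]].
Row 1: (-33)·2 + (66)·y = 0
Row 2: (-22)·2 + (44)·y = 0
Solving gives y = 1.
Check: M·(2, 1) = (-12, -6) = -6·(2, 1).

1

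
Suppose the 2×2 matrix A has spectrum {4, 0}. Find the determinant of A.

det(A) is the product of the eigenvalues: (4) · (0) = 0.

0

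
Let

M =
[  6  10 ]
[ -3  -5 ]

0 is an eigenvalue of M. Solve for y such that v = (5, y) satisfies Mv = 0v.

We need (M)v = 0.
M = [[6, 10], [-3, -5]].
Row 1: (6)·5 + (10)·y = 0
Row 2: (-3)·5 + (-5)·y = 0
Solving gives y = -3.
Check: M·(5, -3) = (0, 0) = 0·(5, -3).

-3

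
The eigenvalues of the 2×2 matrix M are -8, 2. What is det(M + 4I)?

-24

If M has eigenvalues -8, 2, then M + 4I has eigenvalues -4, 6.
det(M + 4I) = (-4) · (6) = -24.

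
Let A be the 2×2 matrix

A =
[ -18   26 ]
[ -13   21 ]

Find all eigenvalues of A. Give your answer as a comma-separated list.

-5, 8

det(A - sI) = (-18 - s)(21 - s) - (26)·(-13) = s^2 - 3s - 40.
This factors as (s + 5)·(s - 8) = 0.
Eigenvalues: -5, 8.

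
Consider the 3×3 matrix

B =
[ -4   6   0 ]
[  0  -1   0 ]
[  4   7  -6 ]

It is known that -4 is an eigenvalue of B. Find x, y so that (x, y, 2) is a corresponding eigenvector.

1, 0

We need (B + 4I)v = 0.
B + 4I = [[0, 6, 0], [0, 3, 0], [4, 7, -2]].
Row 1: (0)·x + (6)·y + (0)·2 = 0
Row 2: (0)·x + (3)·y + (0)·2 = 0
Row 3: (4)·x + (7)·y + (-2)·2 = 0
Solving gives x = 1, y = 0.
Check: B·(1, 0, 2) = (-4, 0, -8) = -4·(1, 0, 2).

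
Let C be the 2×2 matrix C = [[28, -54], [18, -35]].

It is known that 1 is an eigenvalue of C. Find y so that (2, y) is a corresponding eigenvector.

We need (C - 1I)v = 0.
C - 1I = [[27, -54], [18, -36]].
Row 1: (27)·2 + (-54)·y = 0
Row 2: (18)·2 + (-36)·y = 0
Solving gives y = 1.
Check: C·(2, 1) = (2, 1) = 1·(2, 1).

1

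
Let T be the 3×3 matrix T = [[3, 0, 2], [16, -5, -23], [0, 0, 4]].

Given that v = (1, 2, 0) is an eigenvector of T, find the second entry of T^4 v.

First find the eigenvalue: Tv = (3, 6, 0) = 3·(1, 2, 0), so λ = 3.
Then T^4 v = λ^4·v = 3^4·(1, 2, 0) = 81·(1, 2, 0) = (81, 162, 0).

162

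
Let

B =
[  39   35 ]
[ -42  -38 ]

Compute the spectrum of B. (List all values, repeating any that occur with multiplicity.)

det(B - μI) = (39 - μ)(-38 - μ) - (35)·(-42) = μ^2 - μ - 12.
This factors as (μ + 3)·(μ - 4) = 0.
Eigenvalues: -3, 4.

-3, 4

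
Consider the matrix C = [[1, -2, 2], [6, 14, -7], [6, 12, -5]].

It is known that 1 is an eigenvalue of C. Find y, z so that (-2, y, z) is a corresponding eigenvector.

We need (C - 1I)v = 0.
C - 1I = [[0, -2, 2], [6, 13, -7], [6, 12, -6]].
Row 1: (0)·-2 + (-2)·y + (2)·z = 0
Row 2: (6)·-2 + (13)·y + (-7)·z = 0
Row 3: (6)·-2 + (12)·y + (-6)·z = 0
Solving gives y = 2, z = 2.
Check: C·(-2, 2, 2) = (-2, 2, 2) = 1·(-2, 2, 2).

2, 2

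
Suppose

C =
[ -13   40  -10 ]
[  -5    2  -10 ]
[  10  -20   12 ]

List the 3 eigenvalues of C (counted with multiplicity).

Compute the characteristic polynomial p(s) = det(sI - C).
Expanding along the first row, p(s) = s^3 - s^2 - 58s + 112.
Try s = 7: p(7) = 0, so 7 is a root.
Factor out (s - 7): p(s) = (s - 7)·(s^2 + 6s - 16).
The quadratic factors as (s + 8)·(s - 2).
Eigenvalues: -8, 2, 7.

-8, 2, 7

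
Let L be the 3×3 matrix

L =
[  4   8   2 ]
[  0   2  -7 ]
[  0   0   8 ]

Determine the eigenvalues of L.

2, 4, 8

L is upper triangular, so its eigenvalues are the diagonal entries.
Diagonal: 4, 2, 8.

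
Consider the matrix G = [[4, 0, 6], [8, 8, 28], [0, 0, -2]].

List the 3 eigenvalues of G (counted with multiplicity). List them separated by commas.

-2, 4, 8

The characteristic polynomial is p(λ) = det(λI - G).
Cofactor expansion gives p(λ) = λ^3 - 10λ^2 + 8λ + 64.
Try λ = -2: p(-2) = 0, so -2 is a root.
Factor out (λ + 2): p(λ) = (λ + 2)·(λ^2 - 12λ + 32).
The quadratic factors as (λ - 4)·(λ - 8).
Eigenvalues: -2, 4, 8.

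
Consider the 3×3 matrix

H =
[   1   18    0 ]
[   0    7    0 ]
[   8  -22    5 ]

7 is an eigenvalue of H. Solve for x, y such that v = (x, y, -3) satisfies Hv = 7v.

-9, -3

We need (H - 7I)v = 0.
H - 7I = [[-6, 18, 0], [0, 0, 0], [8, -22, -2]].
Row 1: (-6)·x + (18)·y + (0)·-3 = 0
Row 2: (0)·x + (0)·y + (0)·-3 = 0
Row 3: (8)·x + (-22)·y + (-2)·-3 = 0
Solving gives x = -9, y = -3.
Check: H·(-9, -3, -3) = (-63, -21, -21) = 7·(-9, -3, -3).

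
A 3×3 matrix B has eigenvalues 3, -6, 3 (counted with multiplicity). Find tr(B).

trace(B) is the sum of the eigenvalues: (3) + (-6) + (3) = 0.

0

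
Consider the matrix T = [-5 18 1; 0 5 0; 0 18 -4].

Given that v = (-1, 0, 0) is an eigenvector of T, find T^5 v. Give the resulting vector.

First find the eigenvalue: Tv = (5, 0, 0) = -5·(-1, 0, 0), so λ = -5.
Then T^5 v = λ^5·v = (-5)^5·(-1, 0, 0) = -3125·(-1, 0, 0) = (3125, 0, 0).

(3125, 0, 0)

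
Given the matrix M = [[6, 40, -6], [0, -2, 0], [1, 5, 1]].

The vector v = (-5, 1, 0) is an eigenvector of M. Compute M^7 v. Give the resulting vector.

First find the eigenvalue: Mv = (10, -2, 0) = -2·(-5, 1, 0), so λ = -2.
Then M^7 v = λ^7·v = (-2)^7·(-5, 1, 0) = -128·(-5, 1, 0) = (640, -128, 0).

(640, -128, 0)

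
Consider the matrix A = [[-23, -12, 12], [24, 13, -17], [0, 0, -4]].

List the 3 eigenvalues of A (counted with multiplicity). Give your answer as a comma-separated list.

-11, -4, 1

Set up det(λI - A) = 0.
Cofactor expansion gives p(λ) = λ^3 + 14λ^2 + 29λ - 44.
Rational-root test: λ = -11 gives p(-11) = 0.
Factor out (λ + 11): p(λ) = (λ + 11)·(λ^2 + 3λ - 4).
The quadratic factors as (λ + 4)·(λ - 1).
Eigenvalues: -11, -4, 1.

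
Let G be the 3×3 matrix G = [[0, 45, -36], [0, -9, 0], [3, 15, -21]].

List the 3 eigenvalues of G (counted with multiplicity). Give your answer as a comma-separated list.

The characteristic polynomial is p(s) = det(sI - G).
Expanding along the first row, p(s) = s^3 + 30s^2 + 297s + 972.
Since p(-9) = 0, s = -9 is a root.
Factor out (s + 9): p(s) = (s + 9)·(s^2 + 21s + 108).
The quadratic factors as (s + 12)·(s + 9).
Eigenvalues: -12, -9, -9.

-12, -9, -9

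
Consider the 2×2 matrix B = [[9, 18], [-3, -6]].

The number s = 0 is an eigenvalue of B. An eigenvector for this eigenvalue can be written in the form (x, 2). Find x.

We need (B)v = 0.
B = [[9, 18], [-3, -6]].
Row 1: (9)·x + (18)·2 = 0
Row 2: (-3)·x + (-6)·2 = 0
Solving gives x = -4.
Check: B·(-4, 2) = (0, 0) = 0·(-4, 2).

-4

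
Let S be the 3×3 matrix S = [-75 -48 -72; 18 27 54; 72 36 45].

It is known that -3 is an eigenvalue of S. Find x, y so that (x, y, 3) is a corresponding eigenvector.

1, -6

We need (S + 3I)v = 0.
S + 3I = [[-72, -48, -72], [18, 30, 54], [72, 36, 48]].
Row 1: (-72)·x + (-48)·y + (-72)·3 = 0
Row 2: (18)·x + (30)·y + (54)·3 = 0
Row 3: (72)·x + (36)·y + (48)·3 = 0
Solving gives x = 1, y = -6.
Check: S·(1, -6, 3) = (-3, 18, -9) = -3·(1, -6, 3).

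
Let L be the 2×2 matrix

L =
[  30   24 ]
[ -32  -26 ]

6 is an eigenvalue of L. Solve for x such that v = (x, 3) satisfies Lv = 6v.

-3

We need (L - 6I)v = 0.
L - 6I = [[24, 24], [-32, -32]].
Row 1: (24)·x + (24)·3 = 0
Row 2: (-32)·x + (-32)·3 = 0
Solving gives x = -3.
Check: L·(-3, 3) = (-18, 18) = 6·(-3, 3).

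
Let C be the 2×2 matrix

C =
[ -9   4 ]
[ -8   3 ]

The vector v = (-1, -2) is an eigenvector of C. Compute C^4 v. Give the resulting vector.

(-1, -2)

First find the eigenvalue: Cv = (1, 2) = -1·(-1, -2), so λ = -1.
Then C^4 v = λ^4·v = (-1)^4·(-1, -2) = 1·(-1, -2) = (-1, -2).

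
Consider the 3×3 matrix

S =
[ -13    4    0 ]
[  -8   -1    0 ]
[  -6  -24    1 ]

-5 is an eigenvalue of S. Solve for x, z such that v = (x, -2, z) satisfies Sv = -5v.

We need (S + 5I)v = 0.
S + 5I = [[-8, 4, 0], [-8, 4, 0], [-6, -24, 6]].
Row 1: (-8)·x + (4)·-2 + (0)·z = 0
Row 2: (-8)·x + (4)·-2 + (0)·z = 0
Row 3: (-6)·x + (-24)·-2 + (6)·z = 0
Solving gives x = -1, z = -9.
Check: S·(-1, -2, -9) = (5, 10, 45) = -5·(-1, -2, -9).

-1, -9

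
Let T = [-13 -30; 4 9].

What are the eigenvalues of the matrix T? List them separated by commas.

-3, -1

det(T - rI) = (-13 - r)(9 - r) - (-30)·(4) = r^2 + 4r + 3.
This factors as (r + 3)·(r + 1) = 0.
Eigenvalues: -3, -1.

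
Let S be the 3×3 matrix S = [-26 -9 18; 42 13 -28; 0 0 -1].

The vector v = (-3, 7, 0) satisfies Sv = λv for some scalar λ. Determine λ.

-5

Compute Sv: S·(-3, 7, 0) = (15, -35, 0).
Since Sv = λv, compare component 1: 15 = λ·-3, so λ = -5.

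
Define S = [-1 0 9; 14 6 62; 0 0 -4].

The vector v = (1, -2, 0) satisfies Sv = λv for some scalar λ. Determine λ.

-1

Compute Sv: S·(1, -2, 0) = (-1, 2, 0).
Since Sv = λv, compare component 1: -1 = λ·1, so λ = -1.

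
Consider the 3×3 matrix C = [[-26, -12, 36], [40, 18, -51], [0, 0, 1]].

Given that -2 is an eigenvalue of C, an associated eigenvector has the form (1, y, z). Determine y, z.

We need (C + 2I)v = 0.
C + 2I = [[-24, -12, 36], [40, 20, -51], [0, 0, 3]].
Row 1: (-24)·1 + (-12)·y + (36)·z = 0
Row 2: (40)·1 + (20)·y + (-51)·z = 0
Row 3: (0)·1 + (0)·y + (3)·z = 0
Solving gives y = -2, z = 0.
Check: C·(1, -2, 0) = (-2, 4, 0) = -2·(1, -2, 0).

-2, 0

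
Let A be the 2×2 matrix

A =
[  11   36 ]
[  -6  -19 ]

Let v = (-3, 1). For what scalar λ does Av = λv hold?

-1

Compute Av: A·(-3, 1) = (3, -1).
Since Av = λv, compare component 1: 3 = λ·-3, so λ = -1.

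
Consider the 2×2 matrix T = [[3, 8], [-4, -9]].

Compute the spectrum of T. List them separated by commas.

-5, -1

det(T - rI) = (3 - r)(-9 - r) - (8)·(-4) = r^2 + 6r + 5.
This factors as (r + 5)·(r + 1) = 0.
Eigenvalues: -5, -1.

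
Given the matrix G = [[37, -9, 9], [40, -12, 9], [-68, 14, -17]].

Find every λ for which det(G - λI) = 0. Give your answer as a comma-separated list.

-3, 1, 10

The characteristic polynomial is p(r) = det(rI - G).
Expanding along the first row, p(r) = r^3 - 8r^2 - 23r + 30.
Since p(-3) = 0, r = -3 is a root.
Factor out (r + 3): p(r) = (r + 3)·(r^2 - 11r + 10).
The quadratic factors as (r - 1)·(r - 10).
Eigenvalues: -3, 1, 10.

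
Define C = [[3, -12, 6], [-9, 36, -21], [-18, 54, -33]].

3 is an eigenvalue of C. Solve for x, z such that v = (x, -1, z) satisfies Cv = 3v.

We need (C - 3I)v = 0.
C - 3I = [[0, -12, 6], [-9, 33, -21], [-18, 54, -36]].
Row 1: (0)·x + (-12)·-1 + (6)·z = 0
Row 2: (-9)·x + (33)·-1 + (-21)·z = 0
Row 3: (-18)·x + (54)·-1 + (-36)·z = 0
Solving gives x = 1, z = -2.
Check: C·(1, -1, -2) = (3, -3, -6) = 3·(1, -1, -2).

1, -2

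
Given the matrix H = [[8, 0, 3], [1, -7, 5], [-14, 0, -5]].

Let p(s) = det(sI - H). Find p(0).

14

p(0) = det(0·I − H) = det(−H) = (−1)^3·det(H).
det(H) = -14, so p(0) = 14.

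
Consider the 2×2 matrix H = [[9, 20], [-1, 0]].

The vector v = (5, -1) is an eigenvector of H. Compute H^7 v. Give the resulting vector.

First find the eigenvalue: Hv = (25, -5) = 5·(5, -1), so λ = 5.
Then H^7 v = λ^7·v = 5^7·(5, -1) = 78125·(5, -1) = (390625, -78125).

(390625, -78125)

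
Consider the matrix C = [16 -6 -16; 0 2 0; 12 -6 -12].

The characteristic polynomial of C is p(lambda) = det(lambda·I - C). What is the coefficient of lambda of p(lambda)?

p(lambda) = lambda^3 - 6·lambda^2 + 8·lambda.
The coefficient of lambda is 8.

8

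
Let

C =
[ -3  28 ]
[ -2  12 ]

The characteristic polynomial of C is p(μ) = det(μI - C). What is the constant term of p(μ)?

p(μ) = μ^2 - 9μ + 20.
The constant term is 20.

20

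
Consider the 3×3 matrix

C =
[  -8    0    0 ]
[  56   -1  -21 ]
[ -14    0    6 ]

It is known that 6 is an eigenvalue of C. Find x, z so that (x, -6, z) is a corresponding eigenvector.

We need (C - 6I)v = 0.
C - 6I = [[-14, 0, 0], [56, -7, -21], [-14, 0, 0]].
Row 1: (-14)·x + (0)·-6 + (0)·z = 0
Row 2: (56)·x + (-7)·-6 + (-21)·z = 0
Row 3: (-14)·x + (0)·-6 + (0)·z = 0
Solving gives x = 0, z = 2.
Check: C·(0, -6, 2) = (0, -36, 12) = 6·(0, -6, 2).

0, 2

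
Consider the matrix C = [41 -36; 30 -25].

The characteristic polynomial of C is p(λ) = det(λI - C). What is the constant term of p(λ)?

55

p(λ) = λ^2 - 16λ + 55.
The constant term is 55.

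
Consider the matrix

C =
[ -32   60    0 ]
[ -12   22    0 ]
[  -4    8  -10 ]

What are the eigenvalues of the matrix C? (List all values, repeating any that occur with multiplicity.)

-10, -8, -2

Set up det(λI - C) = 0.
Cofactor expansion gives p(λ) = λ^3 + 20λ^2 + 116λ + 160.
Since p(-10) = 0, λ = -10 is a root.
Dividing by (λ + 10) leaves λ^2 + 10λ + 16.
The quadratic factors as (λ + 8)·(λ + 2).
Eigenvalues: -10, -8, -2.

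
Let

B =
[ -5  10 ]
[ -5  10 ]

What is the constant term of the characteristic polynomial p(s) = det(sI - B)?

0

p(0) = det(0·I − B) = det(−B) = (−1)^2·det(B).
det(B) = 0, so p(0) = 0.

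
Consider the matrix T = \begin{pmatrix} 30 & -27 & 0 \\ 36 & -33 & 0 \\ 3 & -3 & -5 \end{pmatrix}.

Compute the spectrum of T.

-6, -5, 3

The characteristic polynomial is p(λ) = det(λI - T).
Expanding along the first row, p(λ) = λ^3 + 8λ^2 - 3λ - 90.
Since p(-5) = 0, λ = -5 is a root.
Dividing by (λ + 5) leaves λ^2 + 3λ - 18.
The quadratic factors as (λ + 6)·(λ - 3).
Eigenvalues: -6, -5, 3.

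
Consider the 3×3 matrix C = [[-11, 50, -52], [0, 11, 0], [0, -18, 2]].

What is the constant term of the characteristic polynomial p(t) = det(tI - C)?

p(0) = det(0·I − C) = det(−C) = (−1)^3·det(C).
det(C) = -242, so p(0) = 242.

242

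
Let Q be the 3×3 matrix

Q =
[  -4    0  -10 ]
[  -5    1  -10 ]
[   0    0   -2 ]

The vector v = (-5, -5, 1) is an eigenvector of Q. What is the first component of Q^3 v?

40

First find the eigenvalue: Qv = (10, 10, -2) = -2·(-5, -5, 1), so λ = -2.
Then Q^3 v = λ^3·v = (-2)^3·(-5, -5, 1) = -8·(-5, -5, 1) = (40, 40, -8).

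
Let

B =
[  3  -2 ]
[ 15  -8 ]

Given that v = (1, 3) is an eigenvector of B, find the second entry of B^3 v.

-81

First find the eigenvalue: Bv = (-3, -9) = -3·(1, 3), so λ = -3.
Then B^3 v = λ^3·v = (-3)^3·(1, 3) = -27·(1, 3) = (-27, -81).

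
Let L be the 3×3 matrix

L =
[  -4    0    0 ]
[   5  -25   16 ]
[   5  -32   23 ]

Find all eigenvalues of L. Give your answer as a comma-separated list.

-9, -4, 7

The characteristic polynomial is p(t) = det(tI - L).
Cofactor expansion gives p(t) = t^3 + 6t^2 - 55t - 252.
Since p(7) = 0, t = 7 is a root.
Dividing by (t - 7) leaves t^2 + 13t + 36.
The quadratic factors as (t + 9)·(t + 4).
Eigenvalues: -9, -4, 7.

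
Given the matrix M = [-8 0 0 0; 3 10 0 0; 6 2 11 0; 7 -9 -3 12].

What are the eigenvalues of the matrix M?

M is lower triangular, so its eigenvalues are the diagonal entries.
Diagonal: -8, 10, 11, 12.

-8, 10, 11, 12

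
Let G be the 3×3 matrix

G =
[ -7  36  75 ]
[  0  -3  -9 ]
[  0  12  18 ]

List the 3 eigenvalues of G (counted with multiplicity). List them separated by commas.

-7, 6, 9

Compute the characteristic polynomial p(λ) = det(λI - G).
Expanding the 3×3 determinant: p(λ) = λ^3 - 8λ^2 - 51λ + 378.
Rational-root test: λ = 6 gives p(6) = 0.
Dividing by (λ - 6) leaves λ^2 - 2λ - 63.
The quadratic factors as (λ + 7)·(λ - 9).
Eigenvalues: -7, 6, 9.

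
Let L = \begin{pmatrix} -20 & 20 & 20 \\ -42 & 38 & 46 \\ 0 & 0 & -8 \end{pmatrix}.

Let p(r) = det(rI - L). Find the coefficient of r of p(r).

p(r) = r^3 - 10r^2 - 64r + 640.
The coefficient of r is -64.

-64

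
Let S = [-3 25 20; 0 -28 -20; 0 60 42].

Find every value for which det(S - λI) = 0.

-3, 2, 12

The characteristic polynomial is p(λ) = det(λI - S).
Expanding the 3×3 determinant: p(λ) = λ^3 - 11λ^2 - 18λ + 72.
Try λ = 2: p(2) = 0, so 2 is a root.
Factor out (λ - 2): p(λ) = (λ - 2)·(λ^2 - 9λ - 36).
The quadratic factors as (λ + 3)·(λ - 12).
Eigenvalues: -3, 2, 12.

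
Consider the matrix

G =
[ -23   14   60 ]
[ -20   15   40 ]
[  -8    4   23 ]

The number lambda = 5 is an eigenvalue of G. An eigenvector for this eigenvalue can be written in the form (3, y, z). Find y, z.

6, 0

We need (G - 5I)v = 0.
G - 5I = [[-28, 14, 60], [-20, 10, 40], [-8, 4, 18]].
Row 1: (-28)·3 + (14)·y + (60)·z = 0
Row 2: (-20)·3 + (10)·y + (40)·z = 0
Row 3: (-8)·3 + (4)·y + (18)·z = 0
Solving gives y = 6, z = 0.
Check: G·(3, 6, 0) = (15, 30, 0) = 5·(3, 6, 0).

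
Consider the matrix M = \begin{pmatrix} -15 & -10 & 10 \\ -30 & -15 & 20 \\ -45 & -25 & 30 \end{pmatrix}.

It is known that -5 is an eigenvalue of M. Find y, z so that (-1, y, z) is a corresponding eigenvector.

We need (M + 5I)v = 0.
M + 5I = [[-10, -10, 10], [-30, -10, 20], [-45, -25, 35]].
Row 1: (-10)·-1 + (-10)·y + (10)·z = 0
Row 2: (-30)·-1 + (-10)·y + (20)·z = 0
Row 3: (-45)·-1 + (-25)·y + (35)·z = 0
Solving gives y = -1, z = -2.
Check: M·(-1, -1, -2) = (5, 5, 10) = -5·(-1, -1, -2).

-1, -2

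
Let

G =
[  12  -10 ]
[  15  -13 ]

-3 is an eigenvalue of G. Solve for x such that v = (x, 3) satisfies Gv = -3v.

We need (G + 3I)v = 0.
G + 3I = [[15, -10], [15, -10]].
Row 1: (15)·x + (-10)·3 = 0
Row 2: (15)·x + (-10)·3 = 0
Solving gives x = 2.
Check: G·(2, 3) = (-6, -9) = -3·(2, 3).

2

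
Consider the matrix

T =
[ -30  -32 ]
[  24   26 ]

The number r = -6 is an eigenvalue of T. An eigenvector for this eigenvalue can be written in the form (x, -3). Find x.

4

We need (T + 6I)v = 0.
T + 6I = [[-24, -32], [24, 32]].
Row 1: (-24)·x + (-32)·-3 = 0
Row 2: (24)·x + (32)·-3 = 0
Solving gives x = 4.
Check: T·(4, -3) = (-24, 18) = -6·(4, -3).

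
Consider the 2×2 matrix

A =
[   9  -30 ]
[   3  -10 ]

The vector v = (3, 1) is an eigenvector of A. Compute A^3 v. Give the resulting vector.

First find the eigenvalue: Av = (-3, -1) = -1·(3, 1), so λ = -1.
Then A^3 v = λ^3·v = (-1)^3·(3, 1) = -1·(3, 1) = (-3, -1).

(-3, -1)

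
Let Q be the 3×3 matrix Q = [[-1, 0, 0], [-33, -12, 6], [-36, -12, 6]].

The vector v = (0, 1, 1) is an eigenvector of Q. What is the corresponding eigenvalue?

-6

Compute Qv: Q·(0, 1, 1) = (0, -6, -6).
Since Qv = λv, compare component 2: -6 = λ·1, so λ = -6.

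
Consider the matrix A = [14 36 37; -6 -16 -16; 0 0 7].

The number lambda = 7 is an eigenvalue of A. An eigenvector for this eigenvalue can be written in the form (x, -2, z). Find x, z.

We need (A - 7I)v = 0.
A - 7I = [[7, 36, 37], [-6, -23, -16], [0, 0, 0]].
Row 1: (7)·x + (36)·-2 + (37)·z = 0
Row 2: (-6)·x + (-23)·-2 + (-16)·z = 0
Row 3: (0)·x + (0)·-2 + (0)·z = 0
Solving gives x = 5, z = 1.
Check: A·(5, -2, 1) = (35, -14, 7) = 7·(5, -2, 1).

5, 1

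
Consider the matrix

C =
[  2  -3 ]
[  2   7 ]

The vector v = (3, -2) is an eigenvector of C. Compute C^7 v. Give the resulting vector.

First find the eigenvalue: Cv = (12, -8) = 4·(3, -2), so λ = 4.
Then C^7 v = λ^7·v = 4^7·(3, -2) = 16384·(3, -2) = (49152, -32768).

(49152, -32768)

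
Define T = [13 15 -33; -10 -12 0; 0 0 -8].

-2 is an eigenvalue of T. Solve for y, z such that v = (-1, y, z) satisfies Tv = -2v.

We need (T + 2I)v = 0.
T + 2I = [[15, 15, -33], [-10, -10, 0], [0, 0, -6]].
Row 1: (15)·-1 + (15)·y + (-33)·z = 0
Row 2: (-10)·-1 + (-10)·y + (0)·z = 0
Row 3: (0)·-1 + (0)·y + (-6)·z = 0
Solving gives y = 1, z = 0.
Check: T·(-1, 1, 0) = (2, -2, 0) = -2·(-1, 1, 0).

1, 0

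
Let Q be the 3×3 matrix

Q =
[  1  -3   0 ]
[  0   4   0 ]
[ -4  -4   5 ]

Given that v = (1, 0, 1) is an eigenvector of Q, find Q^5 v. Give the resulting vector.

(1, 0, 1)

First find the eigenvalue: Qv = (1, 0, 1) = 1·(1, 0, 1), so λ = 1.
Then Q^5 v = λ^5·v = 1^5·(1, 0, 1) = 1·(1, 0, 1) = (1, 0, 1).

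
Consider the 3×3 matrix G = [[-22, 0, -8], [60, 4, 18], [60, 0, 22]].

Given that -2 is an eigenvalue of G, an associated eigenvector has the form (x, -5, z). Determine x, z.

We need (G + 2I)v = 0.
G + 2I = [[-20, 0, -8], [60, 6, 18], [60, 0, 24]].
Row 1: (-20)·x + (0)·-5 + (-8)·z = 0
Row 2: (60)·x + (6)·-5 + (18)·z = 0
Row 3: (60)·x + (0)·-5 + (24)·z = 0
Solving gives x = 2, z = -5.
Check: G·(2, -5, -5) = (-4, 10, 10) = -2·(2, -5, -5).

2, -5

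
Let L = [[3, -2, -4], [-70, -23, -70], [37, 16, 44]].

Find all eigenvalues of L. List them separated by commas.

Compute the characteristic polynomial p(lambda) = det(lambda·I - L).
Expanding the 3×3 determinant: p(lambda) = lambda^3 - 24·lambda^2 + 179·lambda - 420.
Try lambda = 5: p(5) = 0, so 5 is a root.
Factor out (lambda - 5): p(lambda) = (lambda - 5)·(lambda^2 - 19·lambda + 84).
The quadratic factors as (lambda - 7)·(lambda - 12).
Eigenvalues: 5, 7, 12.

5, 7, 12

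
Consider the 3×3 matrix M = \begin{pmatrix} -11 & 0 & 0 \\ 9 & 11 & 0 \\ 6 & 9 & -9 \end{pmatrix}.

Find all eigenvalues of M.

-11, -9, 11

M is lower triangular, so its eigenvalues are the diagonal entries.
Diagonal: -11, 11, -9.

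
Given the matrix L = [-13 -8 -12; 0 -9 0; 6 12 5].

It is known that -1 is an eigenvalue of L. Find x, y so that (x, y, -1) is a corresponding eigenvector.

We need (L + 1I)v = 0.
L + 1I = [[-12, -8, -12], [0, -8, 0], [6, 12, 6]].
Row 1: (-12)·x + (-8)·y + (-12)·-1 = 0
Row 2: (0)·x + (-8)·y + (0)·-1 = 0
Row 3: (6)·x + (12)·y + (6)·-1 = 0
Solving gives x = 1, y = 0.
Check: L·(1, 0, -1) = (-1, 0, 1) = -1·(1, 0, -1).

1, 0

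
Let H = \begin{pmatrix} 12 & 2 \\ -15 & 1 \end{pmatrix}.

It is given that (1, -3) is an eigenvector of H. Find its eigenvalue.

Compute Hv: H·(1, -3) = (6, -18).
Since Hv = λv, compare component 1: 6 = λ·1, so λ = 6.

6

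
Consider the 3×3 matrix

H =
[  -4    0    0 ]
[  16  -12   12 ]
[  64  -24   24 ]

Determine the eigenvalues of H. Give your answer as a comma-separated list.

-4, 0, 12

The characteristic polynomial is p(s) = det(sI - H).
Expanding the 3×3 determinant: p(s) = s^3 - 8s^2 - 48s.
Since p(-4) = 0, s = -4 is a root.
Factor out (s + 4): p(s) = (s + 4)·(s^2 - 12s).
The quadratic factors as s·(s - 12).
Eigenvalues: -4, 0, 12.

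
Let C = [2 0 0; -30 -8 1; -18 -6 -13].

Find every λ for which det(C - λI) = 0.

-11, -10, 2

Compute the characteristic polynomial p(μ) = det(μI - C).
Expanding the 3×3 determinant: p(μ) = μ^3 + 19μ^2 + 68μ - 220.
Rational-root test: μ = 2 gives p(2) = 0.
Dividing by (μ - 2) leaves μ^2 + 21μ + 110.
The quadratic factors as (μ + 11)·(μ + 10).
Eigenvalues: -11, -10, 2.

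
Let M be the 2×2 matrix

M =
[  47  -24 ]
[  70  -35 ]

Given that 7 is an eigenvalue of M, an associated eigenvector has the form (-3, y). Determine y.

-5

We need (M - 7I)v = 0.
M - 7I = [[40, -24], [70, -42]].
Row 1: (40)·-3 + (-24)·y = 0
Row 2: (70)·-3 + (-42)·y = 0
Solving gives y = -5.
Check: M·(-3, -5) = (-21, -35) = 7·(-3, -5).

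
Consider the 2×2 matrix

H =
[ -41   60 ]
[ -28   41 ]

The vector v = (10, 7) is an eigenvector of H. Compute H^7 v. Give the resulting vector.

(10, 7)

First find the eigenvalue: Hv = (10, 7) = 1·(10, 7), so λ = 1.
Then H^7 v = λ^7·v = 1^7·(10, 7) = 1·(10, 7) = (10, 7).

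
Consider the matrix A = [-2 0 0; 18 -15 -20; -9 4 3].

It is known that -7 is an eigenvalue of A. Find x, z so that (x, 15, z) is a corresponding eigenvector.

We need (A + 7I)v = 0.
A + 7I = [[5, 0, 0], [18, -8, -20], [-9, 4, 10]].
Row 1: (5)·x + (0)·15 + (0)·z = 0
Row 2: (18)·x + (-8)·15 + (-20)·z = 0
Row 3: (-9)·x + (4)·15 + (10)·z = 0
Solving gives x = 0, z = -6.
Check: A·(0, 15, -6) = (0, -105, 42) = -7·(0, 15, -6).

0, -6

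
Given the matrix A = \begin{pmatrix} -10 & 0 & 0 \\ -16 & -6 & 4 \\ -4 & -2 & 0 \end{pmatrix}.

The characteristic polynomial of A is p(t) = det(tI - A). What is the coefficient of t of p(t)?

p(t) = t^3 + 16t^2 + 68t + 80.
The coefficient of t is 68.

68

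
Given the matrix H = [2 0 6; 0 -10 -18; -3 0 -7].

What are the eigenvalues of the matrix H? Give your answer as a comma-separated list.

Compute the characteristic polynomial p(r) = det(rI - H).
Expanding along the first row, p(r) = r^3 + 15r^2 + 54r + 40.
Rational-root test: r = -4 gives p(-4) = 0.
Dividing by (r + 4) leaves r^2 + 11r + 10.
The quadratic factors as (r + 10)·(r + 1).
Eigenvalues: -10, -4, -1.

-10, -4, -1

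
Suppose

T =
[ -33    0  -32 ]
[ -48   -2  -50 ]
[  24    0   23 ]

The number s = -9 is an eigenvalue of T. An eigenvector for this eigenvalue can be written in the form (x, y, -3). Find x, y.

4, 6

We need (T + 9I)v = 0.
T + 9I = [[-24, 0, -32], [-48, 7, -50], [24, 0, 32]].
Row 1: (-24)·x + (0)·y + (-32)·-3 = 0
Row 2: (-48)·x + (7)·y + (-50)·-3 = 0
Row 3: (24)·x + (0)·y + (32)·-3 = 0
Solving gives x = 4, y = 6.
Check: T·(4, 6, -3) = (-36, -54, 27) = -9·(4, 6, -3).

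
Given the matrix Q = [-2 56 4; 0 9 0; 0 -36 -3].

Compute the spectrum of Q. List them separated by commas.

-3, -2, 9

The characteristic polynomial is p(λ) = det(λI - Q).
Expanding along the first row, p(λ) = λ^3 - 4λ^2 - 39λ - 54.
Since p(-2) = 0, λ = -2 is a root.
Factor out (λ + 2): p(λ) = (λ + 2)·(λ^2 - 6λ - 27).
The quadratic factors as (λ + 3)·(λ - 9).
Eigenvalues: -3, -2, 9.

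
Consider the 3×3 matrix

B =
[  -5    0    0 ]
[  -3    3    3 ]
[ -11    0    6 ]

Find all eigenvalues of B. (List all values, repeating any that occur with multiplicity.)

Compute the characteristic polynomial p(λ) = det(λI - B).
Expanding along the first row, p(λ) = λ^3 - 4λ^2 - 27λ + 90.
Try λ = 3: p(3) = 0, so 3 is a root.
Dividing by (λ - 3) leaves λ^2 - λ - 30.
The quadratic factors as (λ + 5)·(λ - 6).
Eigenvalues: -5, 3, 6.

-5, 3, 6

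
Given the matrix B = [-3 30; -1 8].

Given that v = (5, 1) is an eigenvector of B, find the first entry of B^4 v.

First find the eigenvalue: Bv = (15, 3) = 3·(5, 1), so λ = 3.
Then B^4 v = λ^4·v = 3^4·(5, 1) = 81·(5, 1) = (405, 81).

405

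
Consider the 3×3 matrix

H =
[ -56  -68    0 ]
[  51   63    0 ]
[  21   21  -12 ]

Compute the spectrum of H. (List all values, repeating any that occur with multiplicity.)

The characteristic polynomial is p(μ) = det(μI - H).
Expanding along the first row, p(μ) = μ^3 + 5μ^2 - 144μ - 720.
Since p(-12) = 0, μ = -12 is a root.
Factor out (μ + 12): p(μ) = (μ + 12)·(μ^2 - 7μ - 60).
The quadratic factors as (μ + 5)·(μ - 12).
Eigenvalues: -12, -5, 12.

-12, -5, 12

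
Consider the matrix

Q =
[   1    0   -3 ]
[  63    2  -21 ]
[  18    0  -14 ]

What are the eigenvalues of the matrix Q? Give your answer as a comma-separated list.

The characteristic polynomial is p(r) = det(rI - Q).
Cofactor expansion gives p(r) = r^3 + 11r^2 + 14r - 80.
Since p(-8) = 0, r = -8 is a root.
Factor out (r + 8): p(r) = (r + 8)·(r^2 + 3r - 10).
The quadratic factors as (r + 5)·(r - 2).
Eigenvalues: -8, -5, 2.

-8, -5, 2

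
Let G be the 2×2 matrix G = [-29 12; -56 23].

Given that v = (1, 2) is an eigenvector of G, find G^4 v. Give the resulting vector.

(625, 1250)

First find the eigenvalue: Gv = (-5, -10) = -5·(1, 2), so λ = -5.
Then G^4 v = λ^4·v = (-5)^4·(1, 2) = 625·(1, 2) = (625, 1250).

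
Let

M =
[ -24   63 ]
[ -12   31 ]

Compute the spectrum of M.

3, 4

det(M - sI) = (-24 - s)(31 - s) - (63)·(-12) = s^2 - 7s + 12.
This factors as (s - 3)·(s - 4) = 0.
Eigenvalues: 3, 4.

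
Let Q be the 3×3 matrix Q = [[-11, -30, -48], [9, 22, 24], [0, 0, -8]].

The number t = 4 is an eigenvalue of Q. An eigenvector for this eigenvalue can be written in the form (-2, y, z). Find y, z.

1, 0

We need (Q - 4I)v = 0.
Q - 4I = [[-15, -30, -48], [9, 18, 24], [0, 0, -12]].
Row 1: (-15)·-2 + (-30)·y + (-48)·z = 0
Row 2: (9)·-2 + (18)·y + (24)·z = 0
Row 3: (0)·-2 + (0)·y + (-12)·z = 0
Solving gives y = 1, z = 0.
Check: Q·(-2, 1, 0) = (-8, 4, 0) = 4·(-2, 1, 0).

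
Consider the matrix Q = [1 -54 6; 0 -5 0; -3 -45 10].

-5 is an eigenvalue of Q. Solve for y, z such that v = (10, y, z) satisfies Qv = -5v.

We need (Q + 5I)v = 0.
Q + 5I = [[6, -54, 6], [0, 0, 0], [-3, -45, 15]].
Row 1: (6)·10 + (-54)·y + (6)·z = 0
Row 2: (0)·10 + (0)·y + (0)·z = 0
Row 3: (-3)·10 + (-45)·y + (15)·z = 0
Solving gives y = 2, z = 8.
Check: Q·(10, 2, 8) = (-50, -10, -40) = -5·(10, 2, 8).

2, 8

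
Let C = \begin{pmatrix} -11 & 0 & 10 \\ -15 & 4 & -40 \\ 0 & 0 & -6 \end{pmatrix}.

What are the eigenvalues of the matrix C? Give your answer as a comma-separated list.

-11, -6, 4

Set up det(tI - C) = 0.
Expanding the 3×3 determinant: p(t) = t^3 + 13t^2 - 2t - 264.
Since p(-6) = 0, t = -6 is a root.
Dividing by (t + 6) leaves t^2 + 7t - 44.
The quadratic factors as (t + 11)·(t - 4).
Eigenvalues: -11, -6, 4.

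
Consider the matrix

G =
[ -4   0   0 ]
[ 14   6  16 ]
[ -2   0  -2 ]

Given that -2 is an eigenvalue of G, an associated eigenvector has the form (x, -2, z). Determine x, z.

0, 1

We need (G + 2I)v = 0.
G + 2I = [[-2, 0, 0], [14, 8, 16], [-2, 0, 0]].
Row 1: (-2)·x + (0)·-2 + (0)·z = 0
Row 2: (14)·x + (8)·-2 + (16)·z = 0
Row 3: (-2)·x + (0)·-2 + (0)·z = 0
Solving gives x = 0, z = 1.
Check: G·(0, -2, 1) = (0, 4, -2) = -2·(0, -2, 1).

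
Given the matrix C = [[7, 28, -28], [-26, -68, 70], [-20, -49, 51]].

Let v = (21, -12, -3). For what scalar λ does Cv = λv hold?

-5

Compute Cv: C·(21, -12, -3) = (-105, 60, 15).
Since Cv = λv, compare component 1: -105 = λ·21, so λ = -5.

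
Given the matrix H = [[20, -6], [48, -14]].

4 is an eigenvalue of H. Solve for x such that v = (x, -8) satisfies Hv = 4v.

We need (H - 4I)v = 0.
H - 4I = [[16, -6], [48, -18]].
Row 1: (16)·x + (-6)·-8 = 0
Row 2: (48)·x + (-18)·-8 = 0
Solving gives x = -3.
Check: H·(-3, -8) = (-12, -32) = 4·(-3, -8).

-3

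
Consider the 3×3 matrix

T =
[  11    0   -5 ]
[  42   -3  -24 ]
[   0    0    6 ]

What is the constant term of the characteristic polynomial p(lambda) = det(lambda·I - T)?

p(0) = det(0·I − T) = det(−T) = (−1)^3·det(T).
det(T) = -198, so p(0) = 198.

198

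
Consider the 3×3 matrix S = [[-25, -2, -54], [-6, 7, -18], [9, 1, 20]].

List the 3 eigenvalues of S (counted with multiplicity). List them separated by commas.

Set up det(tI - S) = 0.
Expanding the 3×3 determinant: p(t) = t^3 - 2t^2 - 43t + 140.
Since p(4) = 0, t = 4 is a root.
Factor out (t - 4): p(t) = (t - 4)·(t^2 + 2t - 35).
The quadratic factors as (t + 7)·(t - 5).
Eigenvalues: -7, 4, 5.

-7, 4, 5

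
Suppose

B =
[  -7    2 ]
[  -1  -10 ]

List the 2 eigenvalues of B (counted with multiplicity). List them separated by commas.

-9, -8

det(B - μI) = (-7 - μ)(-10 - μ) - (2)·(-1) = μ^2 + 17μ + 72.
This factors as (μ + 9)·(μ + 8) = 0.
Eigenvalues: -9, -8.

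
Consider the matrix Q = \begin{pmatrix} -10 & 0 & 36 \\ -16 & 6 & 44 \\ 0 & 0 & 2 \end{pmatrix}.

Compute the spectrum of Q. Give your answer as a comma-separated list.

Compute the characteristic polynomial p(λ) = det(λI - Q).
Cofactor expansion gives p(λ) = λ^3 + 2λ^2 - 68λ + 120.
Try λ = 2: p(2) = 0, so 2 is a root.
Dividing by (λ - 2) leaves λ^2 + 4λ - 60.
The quadratic factors as (λ + 10)·(λ - 6).
Eigenvalues: -10, 2, 6.

-10, 2, 6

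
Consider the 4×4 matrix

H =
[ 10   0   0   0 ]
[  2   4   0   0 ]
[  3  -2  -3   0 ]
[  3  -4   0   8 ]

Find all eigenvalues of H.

H is lower triangular, so its eigenvalues are the diagonal entries.
Diagonal: 10, 4, -3, 8.

-3, 4, 8, 10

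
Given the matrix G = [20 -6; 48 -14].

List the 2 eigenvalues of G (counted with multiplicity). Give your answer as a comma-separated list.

2, 4

det(G - μI) = (20 - μ)(-14 - μ) - (-6)·(48) = μ^2 - 6μ + 8.
This factors as (μ - 2)·(μ - 4) = 0.
Eigenvalues: 2, 4.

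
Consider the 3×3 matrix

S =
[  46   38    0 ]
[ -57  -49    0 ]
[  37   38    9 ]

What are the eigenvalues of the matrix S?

Set up det(tI - S) = 0.
Cofactor expansion gives p(t) = t^3 - 6t^2 - 115t + 792.
Since p(-11) = 0, t = -11 is a root.
Dividing by (t + 11) leaves t^2 - 17t + 72.
The quadratic factors as (t - 8)·(t - 9).
Eigenvalues: -11, 8, 9.

-11, 8, 9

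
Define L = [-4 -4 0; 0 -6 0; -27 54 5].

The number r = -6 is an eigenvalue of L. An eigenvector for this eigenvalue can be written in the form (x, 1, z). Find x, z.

2, 0

We need (L + 6I)v = 0.
L + 6I = [[2, -4, 0], [0, 0, 0], [-27, 54, 11]].
Row 1: (2)·x + (-4)·1 + (0)·z = 0
Row 2: (0)·x + (0)·1 + (0)·z = 0
Row 3: (-27)·x + (54)·1 + (11)·z = 0
Solving gives x = 2, z = 0.
Check: L·(2, 1, 0) = (-12, -6, 0) = -6·(2, 1, 0).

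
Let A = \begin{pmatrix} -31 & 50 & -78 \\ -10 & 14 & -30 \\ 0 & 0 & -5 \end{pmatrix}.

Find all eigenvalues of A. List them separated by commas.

The characteristic polynomial is p(μ) = det(μI - A).
Cofactor expansion gives p(μ) = μ^3 + 22μ^2 + 151μ + 330.
Rational-root test: μ = -6 gives p(-6) = 0.
Dividing by (μ + 6) leaves μ^2 + 16μ + 55.
The quadratic factors as (μ + 11)·(μ + 5).
Eigenvalues: -11, -6, -5.

-11, -6, -5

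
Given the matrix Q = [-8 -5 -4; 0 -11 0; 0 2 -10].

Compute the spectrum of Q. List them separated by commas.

-11, -10, -8

Compute the characteristic polynomial p(lambda) = det(lambda·I - Q).
Cofactor expansion gives p(lambda) = lambda^3 + 29·lambda^2 + 278·lambda + 880.
Try lambda = -8: p(-8) = 0, so -8 is a root.
Factor out (lambda + 8): p(lambda) = (lambda + 8)·(lambda^2 + 21·lambda + 110).
The quadratic factors as (lambda + 11)·(lambda + 10).
Eigenvalues: -11, -10, -8.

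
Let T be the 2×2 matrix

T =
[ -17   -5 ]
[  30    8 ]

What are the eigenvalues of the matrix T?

-7, -2

det(T - rI) = (-17 - r)(8 - r) - (-5)·(30) = r^2 + 9r + 14.
This factors as (r + 7)·(r + 2) = 0.
Eigenvalues: -7, -2.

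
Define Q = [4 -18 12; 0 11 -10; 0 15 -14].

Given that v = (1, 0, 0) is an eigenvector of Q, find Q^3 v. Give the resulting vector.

First find the eigenvalue: Qv = (4, 0, 0) = 4·(1, 0, 0), so λ = 4.
Then Q^3 v = λ^3·v = 4^3·(1, 0, 0) = 64·(1, 0, 0) = (64, 0, 0).

(64, 0, 0)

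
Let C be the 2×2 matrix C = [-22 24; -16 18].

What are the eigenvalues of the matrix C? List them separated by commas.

-6, 2

det(C - rI) = (-22 - r)(18 - r) - (24)·(-16) = r^2 + 4r - 12.
This factors as (r + 6)·(r - 2) = 0.
Eigenvalues: -6, 2.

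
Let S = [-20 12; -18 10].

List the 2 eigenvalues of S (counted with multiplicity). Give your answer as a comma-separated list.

det(S - μI) = (-20 - μ)(10 - μ) - (12)·(-18) = μ^2 + 10μ + 16.
This factors as (μ + 8)·(μ + 2) = 0.
Eigenvalues: -8, -2.

-8, -2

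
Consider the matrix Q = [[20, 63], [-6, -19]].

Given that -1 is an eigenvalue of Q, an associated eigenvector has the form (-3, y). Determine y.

We need (Q + 1I)v = 0.
Q + 1I = [[21, 63], [-6, -18]].
Row 1: (21)·-3 + (63)·y = 0
Row 2: (-6)·-3 + (-18)·y = 0
Solving gives y = 1.
Check: Q·(-3, 1) = (3, -1) = -1·(-3, 1).

1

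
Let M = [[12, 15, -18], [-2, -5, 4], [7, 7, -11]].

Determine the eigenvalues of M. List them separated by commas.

Set up det(rI - M) = 0.
Expanding the 3×3 determinant: p(r) = r^3 + 4r^2 - 9r - 36.
Since p(-3) = 0, r = -3 is a root.
Factor out (r + 3): p(r) = (r + 3)·(r^2 + r - 12).
The quadratic factors as (r + 4)·(r - 3).
Eigenvalues: -4, -3, 3.

-4, -3, 3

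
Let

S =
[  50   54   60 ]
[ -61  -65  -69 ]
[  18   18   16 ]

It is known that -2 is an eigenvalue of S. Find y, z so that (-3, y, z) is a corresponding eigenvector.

We need (S + 2I)v = 0.
S + 2I = [[52, 54, 60], [-61, -63, -69], [18, 18, 18]].
Row 1: (52)·-3 + (54)·y + (60)·z = 0
Row 2: (-61)·-3 + (-63)·y + (-69)·z = 0
Row 3: (18)·-3 + (18)·y + (18)·z = 0
Solving gives y = 4, z = -1.
Check: S·(-3, 4, -1) = (6, -8, 2) = -2·(-3, 4, -1).

4, -1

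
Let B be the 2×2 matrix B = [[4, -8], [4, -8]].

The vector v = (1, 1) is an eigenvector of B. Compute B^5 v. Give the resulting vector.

(-1024, -1024)

First find the eigenvalue: Bv = (-4, -4) = -4·(1, 1), so λ = -4.
Then B^5 v = λ^5·v = (-4)^5·(1, 1) = -1024·(1, 1) = (-1024, -1024).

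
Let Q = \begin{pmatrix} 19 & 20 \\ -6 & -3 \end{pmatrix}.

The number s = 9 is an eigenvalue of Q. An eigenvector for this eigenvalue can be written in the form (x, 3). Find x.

We need (Q - 9I)v = 0.
Q - 9I = [[10, 20], [-6, -12]].
Row 1: (10)·x + (20)·3 = 0
Row 2: (-6)·x + (-12)·3 = 0
Solving gives x = -6.
Check: Q·(-6, 3) = (-54, 27) = 9·(-6, 3).

-6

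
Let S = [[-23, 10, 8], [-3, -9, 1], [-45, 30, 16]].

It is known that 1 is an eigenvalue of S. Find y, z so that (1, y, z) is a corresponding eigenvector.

We need (S - 1I)v = 0.
S - 1I = [[-24, 10, 8], [-3, -10, 1], [-45, 30, 15]].
Row 1: (-24)·1 + (10)·y + (8)·z = 0
Row 2: (-3)·1 + (-10)·y + (1)·z = 0
Row 3: (-45)·1 + (30)·y + (15)·z = 0
Solving gives y = 0, z = 3.
Check: S·(1, 0, 3) = (1, 0, 3) = 1·(1, 0, 3).

0, 3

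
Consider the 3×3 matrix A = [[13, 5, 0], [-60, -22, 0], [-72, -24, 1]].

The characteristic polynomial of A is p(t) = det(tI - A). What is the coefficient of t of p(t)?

5

p(t) = t^3 + 8t^2 + 5t - 14.
The coefficient of t is 5.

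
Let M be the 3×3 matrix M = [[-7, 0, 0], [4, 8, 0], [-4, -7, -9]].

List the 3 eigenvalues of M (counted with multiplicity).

M is lower triangular, so its eigenvalues are the diagonal entries.
Diagonal: -7, 8, -9.

-9, -7, 8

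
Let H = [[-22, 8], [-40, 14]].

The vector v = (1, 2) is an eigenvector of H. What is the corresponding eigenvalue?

Compute Hv: H·(1, 2) = (-6, -12).
Since Hv = λv, compare component 1: -6 = λ·1, so λ = -6.

-6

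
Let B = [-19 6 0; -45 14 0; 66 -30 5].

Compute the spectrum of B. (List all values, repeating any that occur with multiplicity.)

The characteristic polynomial is p(s) = det(sI - B).
Expanding the 3×3 determinant: p(s) = s^3 - 21s - 20.
Try s = -4: p(-4) = 0, so -4 is a root.
Factor out (s + 4): p(s) = (s + 4)·(s^2 - 4s - 5).
The quadratic factors as (s + 1)·(s - 5).
Eigenvalues: -4, -1, 5.

-4, -1, 5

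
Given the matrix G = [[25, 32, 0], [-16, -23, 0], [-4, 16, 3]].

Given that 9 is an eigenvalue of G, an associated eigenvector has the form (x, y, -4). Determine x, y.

We need (G - 9I)v = 0.
G - 9I = [[16, 32, 0], [-16, -32, 0], [-4, 16, -6]].
Row 1: (16)·x + (32)·y + (0)·-4 = 0
Row 2: (-16)·x + (-32)·y + (0)·-4 = 0
Row 3: (-4)·x + (16)·y + (-6)·-4 = 0
Solving gives x = 2, y = -1.
Check: G·(2, -1, -4) = (18, -9, -36) = 9·(2, -1, -4).

2, -1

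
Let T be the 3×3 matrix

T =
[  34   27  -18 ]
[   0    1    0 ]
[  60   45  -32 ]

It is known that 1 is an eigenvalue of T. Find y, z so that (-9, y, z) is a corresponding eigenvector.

1, -15

We need (T - 1I)v = 0.
T - 1I = [[33, 27, -18], [0, 0, 0], [60, 45, -33]].
Row 1: (33)·-9 + (27)·y + (-18)·z = 0
Row 2: (0)·-9 + (0)·y + (0)·z = 0
Row 3: (60)·-9 + (45)·y + (-33)·z = 0
Solving gives y = 1, z = -15.
Check: T·(-9, 1, -15) = (-9, 1, -15) = 1·(-9, 1, -15).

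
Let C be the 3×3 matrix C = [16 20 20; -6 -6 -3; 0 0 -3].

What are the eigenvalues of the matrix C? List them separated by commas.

-3, 4, 6

Set up det(μI - C) = 0.
Expanding along the first row, p(μ) = μ^3 - 7μ^2 - 6μ + 72.
Rational-root test: μ = 4 gives p(4) = 0.
Dividing by (μ - 4) leaves μ^2 - 3μ - 18.
The quadratic factors as (μ + 3)·(μ - 6).
Eigenvalues: -3, 4, 6.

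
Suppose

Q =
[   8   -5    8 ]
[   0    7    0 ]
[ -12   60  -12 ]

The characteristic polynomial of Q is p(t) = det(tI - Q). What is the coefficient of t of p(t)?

-28

p(t) = t^3 - 3t^2 - 28t.
The coefficient of t is -28.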